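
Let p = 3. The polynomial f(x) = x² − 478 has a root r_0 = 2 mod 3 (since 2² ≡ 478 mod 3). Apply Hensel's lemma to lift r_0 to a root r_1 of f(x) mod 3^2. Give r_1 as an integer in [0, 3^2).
r_1 = 8 (mod 9)

Hensel's recurrence: r_{i+1} = r_i − f(r_i)·(f′(r_i))^{-1} mod 3^{i+2}, with f′(x) = 2x. Iterate:
  r_0 = 2 (mod 3)
  r_1 = 8 (mod 9)
Final: r_1 = 8, and one checks f(r_1) ≡ 0 mod 3^2.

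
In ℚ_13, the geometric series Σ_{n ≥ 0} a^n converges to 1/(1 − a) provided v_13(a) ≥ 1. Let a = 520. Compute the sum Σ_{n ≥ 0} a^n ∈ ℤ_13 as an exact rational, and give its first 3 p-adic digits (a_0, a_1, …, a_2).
Σ a^n = 1/(1 − a) = -1/519;  first 3 digits = (1, 1, 4)

v_13(a) = 1 ≥ 1, so the series converges in ℤ_13 to 1/(1 − a) = 1/(1 − 520) = -1/519. Expand this rational in ℤ_13: compute digits iteratively via d_i = x_i mod 13, x_{i+1} = (x_i − d_i)/13. The first 3 digits are (1, 1, 4).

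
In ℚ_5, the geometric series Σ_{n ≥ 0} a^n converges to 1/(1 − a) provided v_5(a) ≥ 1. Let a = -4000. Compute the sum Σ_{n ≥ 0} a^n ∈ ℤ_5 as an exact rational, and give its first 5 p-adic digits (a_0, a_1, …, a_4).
Σ a^n = 1/(1 − a) = 1/4001;  first 5 digits = (1, 0, 0, 3, 3)

v_5(a) = 3 ≥ 1, so the series converges in ℤ_5 to 1/(1 − a) = 1/(1 − (-4000)) = 1/4001. Expand this rational in ℤ_5: compute digits iteratively via d_i = x_i mod 5, x_{i+1} = (x_i − d_i)/5. The first 5 digits are (1, 0, 0, 3, 3).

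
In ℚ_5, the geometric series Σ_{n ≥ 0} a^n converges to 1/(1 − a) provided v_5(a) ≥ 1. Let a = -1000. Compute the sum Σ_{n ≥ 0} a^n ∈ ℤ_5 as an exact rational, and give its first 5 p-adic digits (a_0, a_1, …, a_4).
Σ a^n = 1/(1 − a) = 1/1001;  first 5 digits = (1, 0, 0, 2, 3)

v_5(a) = 3 ≥ 1, so the series converges in ℤ_5 to 1/(1 − a) = 1/(1 − (-1000)) = 1/1001. Expand this rational in ℤ_5: compute digits iteratively via d_i = x_i mod 5, x_{i+1} = (x_i − d_i)/5. The first 5 digits are (1, 0, 0, 2, 3).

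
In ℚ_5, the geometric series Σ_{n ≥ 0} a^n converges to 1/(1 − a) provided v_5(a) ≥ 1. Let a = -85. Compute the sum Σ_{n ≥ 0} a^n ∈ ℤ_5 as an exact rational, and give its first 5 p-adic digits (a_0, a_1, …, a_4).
Σ a^n = 1/(1 − a) = 1/86;  first 5 digits = (1, 3, 0, 4, 4)

v_5(a) = 1 ≥ 1, so the series converges in ℤ_5 to 1/(1 − a) = 1/(1 − (-85)) = 1/86. Expand this rational in ℤ_5: compute digits iteratively via d_i = x_i mod 5, x_{i+1} = (x_i − d_i)/5. The first 5 digits are (1, 3, 0, 4, 4).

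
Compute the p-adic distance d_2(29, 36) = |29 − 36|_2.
d_2(29, 36) = 1

Step 1 — x − y = 29 − 36 = -7. Step 2 — v_2(-7) = 0 (factor: -7 = −(2^0 · 7); the sign does not affect v_p). Step 3 — |x − y|_2 = 2^{0} = 1.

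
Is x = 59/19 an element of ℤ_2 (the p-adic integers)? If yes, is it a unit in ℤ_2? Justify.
x ∈ ℤ_2^× (unit); v_2(x) = 0

ℤ_2 = {x ∈ ℚ_2 : v_2(x) ≥ 0} and ℤ_2^× = {x ∈ ℤ_2 : v_2(x) = 0}. Here v_2(59/19) = v_2(num) − v_2(den) = 0; compare against these criteria.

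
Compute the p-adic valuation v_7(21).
v_7(21) = 1

v_7(n) is the largest exponent k such that 7^k divides n. Factor out: 21 = 7^1 · 3. (Sign doesn't affect v_p.) So v_7(21) = 1.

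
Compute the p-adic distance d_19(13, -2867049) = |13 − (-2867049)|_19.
d_19(13, -2867049) = 1/130321

Step 1 — x − y = 13 − (-2867049) = 2867062. Step 2 — v_19(2867062) = 4 (factor: 2867062 = (19^4 · 22); the sign does not affect v_p). Step 3 — |x − y|_19 = 19^{-4} = 1/130321.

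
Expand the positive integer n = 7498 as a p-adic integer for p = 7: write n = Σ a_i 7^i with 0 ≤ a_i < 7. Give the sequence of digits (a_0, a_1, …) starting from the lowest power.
(a_0, a_1, …) = (1, 0, 6, 0, 3)

Repeated division by 7 gives the digits low-to-high: 7498 = 1 + 6·7^2 + 3·7^4. Digit sequence: (1, 0, 6, 0, 3).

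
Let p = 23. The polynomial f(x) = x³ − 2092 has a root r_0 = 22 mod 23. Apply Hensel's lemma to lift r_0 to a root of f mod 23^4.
r_3 = 54831 (mod 279841)

Hensel: r_{i+1} = r_i − f(r_i)/f′(r_i) mod 23^{i+2}, where f′(x) = 3x². Iterate:
  r_0 = 22 (mod 23)
  r_1 = 344 (mod 529)
  r_2 = 6163 (mod 12167)
  r_3 = 54831 (mod 279841)
Final: r = 54831 with f(r) ≡ 0 mod 23^4.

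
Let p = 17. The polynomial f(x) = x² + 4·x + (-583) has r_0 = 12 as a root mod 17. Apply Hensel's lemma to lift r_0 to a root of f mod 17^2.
r_1 = 284 (mod 289)

Hensel: r_{i+1} = r_i − f(r_i)·(f′(r_i))^{-1} mod 17^{i+2}, f′(x) = 2x + 4. Iterate:
  r_0 = 12 (mod 17)
  r_1 = 284 (mod 289)
Final: r = 284 satisfies f(r) ≡ 0 mod 17^2.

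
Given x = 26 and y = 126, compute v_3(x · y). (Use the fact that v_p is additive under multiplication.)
v_3(3276) = 2

v_p(x) = 0 (factor: 26 = 3^0 · 26); v_p(y) = 2 (factor: 126 = 3^2 · 14). Additivity: v_p(xy) = v_p(x) + v_p(y) = 0 + 2 = 2. (Direct check: xy = 3276 = 3^2 · (364).)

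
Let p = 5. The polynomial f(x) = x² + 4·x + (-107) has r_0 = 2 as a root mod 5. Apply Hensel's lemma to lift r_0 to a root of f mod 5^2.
r_1 = 17 (mod 25)

Hensel: r_{i+1} = r_i − f(r_i)·(f′(r_i))^{-1} mod 5^{i+2}, f′(x) = 2x + 4. Iterate:
  r_0 = 2 (mod 5)
  r_1 = 17 (mod 25)
Final: r = 17 satisfies f(r) ≡ 0 mod 5^2.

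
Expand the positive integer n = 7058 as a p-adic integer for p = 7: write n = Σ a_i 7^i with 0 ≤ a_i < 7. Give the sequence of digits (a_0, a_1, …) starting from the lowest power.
(a_0, a_1, …) = (2, 0, 4, 6, 2)

Repeated division by 7 gives the digits low-to-high: 7058 = 2 + 4·7^2 + 6·7^3 + 2·7^4. Digit sequence: (2, 0, 4, 6, 2).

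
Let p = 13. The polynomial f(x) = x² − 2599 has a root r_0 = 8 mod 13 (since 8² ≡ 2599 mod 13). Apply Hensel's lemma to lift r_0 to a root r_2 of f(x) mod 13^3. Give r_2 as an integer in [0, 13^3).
r_2 = 853 (mod 2197)

Hensel's recurrence: r_{i+1} = r_i − f(r_i)·(f′(r_i))^{-1} mod 13^{i+2}, with f′(x) = 2x. Iterate:
  r_0 = 8 (mod 13)
  r_1 = 8 (mod 169)
  r_2 = 853 (mod 2197)
Final: r_2 = 853, and one checks f(r_2) ≡ 0 mod 13^3.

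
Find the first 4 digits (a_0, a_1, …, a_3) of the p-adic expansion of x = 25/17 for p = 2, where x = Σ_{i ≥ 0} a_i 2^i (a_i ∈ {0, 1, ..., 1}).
(a_0, …, a_3) = (1, 0, 0, 1)

v_2(25/17) = 0 (numerator and denominator both coprime to 2), so x ∈ ℤ_2^×. Compute digits iteratively via a_i = x_i mod 2, x_{i+1} = (x_i − a_i)/2, with x_0 = x:
  x_0 = 25/17;  a_0 = 1;  x_1 = (x_0 − 1)/2 = 4/17
  x_1 = 4/17;  a_1 = 0;  x_2 = (x_1 − 0)/2 = 2/17
  x_2 = 2/17;  a_2 = 0;  x_3 = (x_2 − 0)/2 = 1/17
  x_3 = 1/17;  a_3 = 1;  x_4 = (x_3 − 1)/2 = -8/17
Digits: (1, 0, 0, 1).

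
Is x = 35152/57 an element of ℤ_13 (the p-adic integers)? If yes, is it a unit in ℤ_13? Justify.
x ∈ ℤ_13 but not a unit; v_13(x) = 3 > 0

ℤ_13 = {x ∈ ℚ_13 : v_13(x) ≥ 0} and ℤ_13^× = {x ∈ ℤ_13 : v_13(x) = 0}. Here v_13(35152/57) = v_13(num) − v_13(den) = 3; compare against these criteria.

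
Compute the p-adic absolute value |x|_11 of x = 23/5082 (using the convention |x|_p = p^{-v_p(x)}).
|23/5082|_11 = 121

Step 1 — compute v_11(x) by factoring powers of 11 out of the numerator and denominator: v_11(23/5082) = -2. Step 2 — apply |x|_p = p^{-v_p(x)} = 11^{2} = 121.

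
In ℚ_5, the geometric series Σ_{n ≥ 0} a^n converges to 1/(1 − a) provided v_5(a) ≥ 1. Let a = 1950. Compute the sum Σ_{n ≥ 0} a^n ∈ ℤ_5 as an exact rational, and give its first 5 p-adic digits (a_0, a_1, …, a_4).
Σ a^n = 1/(1 − a) = -1/1949;  first 5 digits = (1, 0, 3, 0, 2)

v_5(a) = 2 ≥ 1, so the series converges in ℤ_5 to 1/(1 − a) = 1/(1 − 1950) = -1/1949. Expand this rational in ℤ_5: compute digits iteratively via d_i = x_i mod 5, x_{i+1} = (x_i − d_i)/5. The first 5 digits are (1, 0, 3, 0, 2).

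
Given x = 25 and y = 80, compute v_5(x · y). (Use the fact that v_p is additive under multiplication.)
v_5(2000) = 3

v_p(x) = 2 (factor: 25 = 5^2 · 1); v_p(y) = 1 (factor: 80 = 5^1 · 16). Additivity: v_p(xy) = v_p(x) + v_p(y) = 2 + 1 = 3. (Direct check: xy = 2000 = 5^3 · (16).)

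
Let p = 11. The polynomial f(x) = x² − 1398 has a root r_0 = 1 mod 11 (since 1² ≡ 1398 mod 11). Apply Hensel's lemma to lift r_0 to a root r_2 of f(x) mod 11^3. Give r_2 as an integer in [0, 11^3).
r_2 = 155 (mod 1331)

Hensel's recurrence: r_{i+1} = r_i − f(r_i)·(f′(r_i))^{-1} mod 11^{i+2}, with f′(x) = 2x. Iterate:
  r_0 = 1 (mod 11)
  r_1 = 34 (mod 121)
  r_2 = 155 (mod 1331)
Final: r_2 = 155, and one checks f(r_2) ≡ 0 mod 11^3.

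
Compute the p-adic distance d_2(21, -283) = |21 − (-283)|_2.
d_2(21, -283) = 1/16

Step 1 — x − y = 21 − (-283) = 304. Step 2 — v_2(304) = 4 (factor: 304 = (2^4 · 19); the sign does not affect v_p). Step 3 — |x − y|_2 = 2^{-4} = 1/16.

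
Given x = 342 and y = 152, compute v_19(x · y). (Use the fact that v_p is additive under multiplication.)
v_19(51984) = 2

v_p(x) = 1 (factor: 342 = 19^1 · 18); v_p(y) = 1 (factor: 152 = 19^1 · 8). Additivity: v_p(xy) = v_p(x) + v_p(y) = 1 + 1 = 2. (Direct check: xy = 51984 = 19^2 · (144).)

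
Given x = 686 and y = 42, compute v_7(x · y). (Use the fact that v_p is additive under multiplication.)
v_7(28812) = 4

v_p(x) = 3 (factor: 686 = 7^3 · 2); v_p(y) = 1 (factor: 42 = 7^1 · 6). Additivity: v_p(xy) = v_p(x) + v_p(y) = 3 + 1 = 4. (Direct check: xy = 28812 = 7^4 · (12).)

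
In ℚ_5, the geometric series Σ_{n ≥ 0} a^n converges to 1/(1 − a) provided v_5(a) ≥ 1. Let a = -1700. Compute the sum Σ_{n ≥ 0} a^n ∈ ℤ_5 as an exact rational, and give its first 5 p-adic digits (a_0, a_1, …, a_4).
Σ a^n = 1/(1 − a) = 1/1701;  first 5 digits = (1, 0, 2, 1, 1)

v_5(a) = 2 ≥ 1, so the series converges in ℤ_5 to 1/(1 − a) = 1/(1 − (-1700)) = 1/1701. Expand this rational in ℤ_5: compute digits iteratively via d_i = x_i mod 5, x_{i+1} = (x_i − d_i)/5. The first 5 digits are (1, 0, 2, 1, 1).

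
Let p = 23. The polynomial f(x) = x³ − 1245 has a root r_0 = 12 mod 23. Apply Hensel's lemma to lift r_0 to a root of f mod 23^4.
r_3 = 221548 (mod 279841)

Hensel: r_{i+1} = r_i − f(r_i)/f′(r_i) mod 23^{i+2}, where f′(x) = 3x². Iterate:
  r_0 = 12 (mod 23)
  r_1 = 426 (mod 529)
  r_2 = 2542 (mod 12167)
  r_3 = 221548 (mod 279841)
Final: r = 221548 with f(r) ≡ 0 mod 23^4.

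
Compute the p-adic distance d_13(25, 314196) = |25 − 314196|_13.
d_13(25, 314196) = 1/28561

Step 1 — x − y = 25 − 314196 = -314171. Step 2 — v_13(-314171) = 4 (factor: -314171 = −(13^4 · 11); the sign does not affect v_p). Step 3 — |x − y|_13 = 13^{-4} = 1/28561.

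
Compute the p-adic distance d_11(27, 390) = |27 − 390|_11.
d_11(27, 390) = 1/121

Step 1 — x − y = 27 − 390 = -363. Step 2 — v_11(-363) = 2 (factor: -363 = −(11^2 · 3); the sign does not affect v_p). Step 3 — |x − y|_11 = 11^{-2} = 1/121.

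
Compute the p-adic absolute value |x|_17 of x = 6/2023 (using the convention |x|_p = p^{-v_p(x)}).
|6/2023|_17 = 289

Step 1 — compute v_17(x) by factoring powers of 17 out of the numerator and denominator: v_17(6/2023) = -2. Step 2 — apply |x|_p = p^{-v_p(x)} = 17^{2} = 289.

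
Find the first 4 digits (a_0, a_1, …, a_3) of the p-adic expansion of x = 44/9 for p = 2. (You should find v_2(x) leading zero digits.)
(a_0, …, a_3) = (0, 0, 1, 1)

v_2(44/9) = 2, so a_0 = ... = a_1 = 0. Factor out: x = 2^2 · u with u = 11/9 a unit in ℤ_2. Expand u iteratively via a_{v+i} = u_i mod 2, u_{i+1} = (u_i − a_{v+i})/2:
  u_0 = 11/9;  a_2 = 1;  u_1 = (u_0 − 1)/2 = 1/9
  u_1 = 1/9;  a_3 = 1;  u_2 = (u_1 − 1)/2 = -4/9
Digits: (0, 0, 1, 1).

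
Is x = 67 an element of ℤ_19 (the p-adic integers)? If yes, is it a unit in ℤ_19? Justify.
x ∈ ℤ_19^× (unit); v_19(x) = 0

ℤ_19 = {x ∈ ℚ_19 : v_19(x) ≥ 0} and ℤ_19^× = {x ∈ ℤ_19 : v_19(x) = 0}. Here v_19(67) = v_19(num) − v_19(den) = 0; compare against these criteria.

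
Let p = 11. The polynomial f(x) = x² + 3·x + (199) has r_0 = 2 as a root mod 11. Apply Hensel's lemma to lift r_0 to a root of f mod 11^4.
r_3 = 13213 (mod 14641)

Hensel: r_{i+1} = r_i − f(r_i)·(f′(r_i))^{-1} mod 11^{i+2}, f′(x) = 2x + 3. Iterate:
  r_0 = 2 (mod 11)
  r_1 = 24 (mod 121)
  r_2 = 1234 (mod 1331)
  r_3 = 13213 (mod 14641)
Final: r = 13213 satisfies f(r) ≡ 0 mod 11^4.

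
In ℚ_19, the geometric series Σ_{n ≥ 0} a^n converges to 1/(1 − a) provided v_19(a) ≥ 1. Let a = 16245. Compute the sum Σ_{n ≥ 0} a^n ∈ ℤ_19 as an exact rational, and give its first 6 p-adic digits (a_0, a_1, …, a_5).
Σ a^n = 1/(1 − a) = -1/16244;  first 6 digits = (1, 0, 7, 2, 11, 11)

v_19(a) = 2 ≥ 1, so the series converges in ℤ_19 to 1/(1 − a) = 1/(1 − 16245) = -1/16244. Expand this rational in ℤ_19: compute digits iteratively via d_i = x_i mod 19, x_{i+1} = (x_i − d_i)/19. The first 6 digits are (1, 0, 7, 2, 11, 11).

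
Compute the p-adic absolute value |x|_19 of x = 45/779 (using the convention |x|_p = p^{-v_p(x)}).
|45/779|_19 = 19

Step 1 — compute v_19(x) by factoring powers of 19 out of the numerator and denominator: v_19(45/779) = -1. Step 2 — apply |x|_p = p^{-v_p(x)} = 19^{1} = 19.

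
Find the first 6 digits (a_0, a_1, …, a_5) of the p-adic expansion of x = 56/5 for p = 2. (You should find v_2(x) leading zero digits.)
(a_0, …, a_5) = (0, 0, 0, 1, 1, 0)

v_2(56/5) = 3, so a_0 = ... = a_2 = 0. Factor out: x = 2^3 · u with u = 7/5 a unit in ℤ_2. Expand u iteratively via a_{v+i} = u_i mod 2, u_{i+1} = (u_i − a_{v+i})/2:
  u_0 = 7/5;  a_3 = 1;  u_1 = (u_0 − 1)/2 = 1/5
  u_1 = 1/5;  a_4 = 1;  u_2 = (u_1 − 1)/2 = -2/5
  u_2 = -2/5;  a_5 = 0;  u_3 = (u_2 − 0)/2 = -1/5
Digits: (0, 0, 0, 1, 1, 0).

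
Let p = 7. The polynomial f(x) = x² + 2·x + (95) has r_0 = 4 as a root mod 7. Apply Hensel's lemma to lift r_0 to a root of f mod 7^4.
r_3 = 1222 (mod 2401)

Hensel: r_{i+1} = r_i − f(r_i)·(f′(r_i))^{-1} mod 7^{i+2}, f′(x) = 2x + 2. Iterate:
  r_0 = 4 (mod 7)
  r_1 = 46 (mod 49)
  r_2 = 193 (mod 343)
  r_3 = 1222 (mod 2401)
Final: r = 1222 satisfies f(r) ≡ 0 mod 7^4.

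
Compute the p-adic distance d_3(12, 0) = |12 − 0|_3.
d_3(12, 0) = 1/3

Step 1 — x − y = 12 − 0 = 12. Step 2 — v_3(12) = 1 (factor: 12 = (3^1 · 4); the sign does not affect v_p). Step 3 — |x − y|_3 = 3^{-1} = 1/3.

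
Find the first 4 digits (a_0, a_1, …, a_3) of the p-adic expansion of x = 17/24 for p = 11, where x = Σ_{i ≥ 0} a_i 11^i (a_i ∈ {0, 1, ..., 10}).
(a_0, …, a_3) = (3, 3, 2, 3)

v_11(17/24) = 0 (numerator and denominator both coprime to 11), so x ∈ ℤ_11^×. Compute digits iteratively via a_i = x_i mod 11, x_{i+1} = (x_i − a_i)/11, with x_0 = x:
  x_0 = 17/24;  a_0 = 3;  x_1 = (x_0 − 3)/11 = -5/24
  x_1 = -5/24;  a_1 = 3;  x_2 = (x_1 − 3)/11 = -7/24
  x_2 = -7/24;  a_2 = 2;  x_3 = (x_2 − 2)/11 = -5/24
  x_3 = -5/24;  a_3 = 3;  x_4 = (x_3 − 3)/11 = -7/24
Digits: (3, 3, 2, 3).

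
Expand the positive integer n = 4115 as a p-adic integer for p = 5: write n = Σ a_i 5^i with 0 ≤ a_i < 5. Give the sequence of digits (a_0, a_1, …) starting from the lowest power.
(a_0, a_1, …) = (0, 3, 4, 2, 1, 1)

Repeated division by 5 gives the digits low-to-high: 4115 = 3·5^1 + 4·5^2 + 2·5^3 + 1·5^4 + 1·5^5. Digit sequence: (0, 3, 4, 2, 1, 1).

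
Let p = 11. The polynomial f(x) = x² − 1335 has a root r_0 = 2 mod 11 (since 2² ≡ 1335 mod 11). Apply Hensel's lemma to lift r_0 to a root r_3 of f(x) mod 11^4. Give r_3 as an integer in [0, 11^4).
r_3 = 3995 (mod 14641)

Hensel's recurrence: r_{i+1} = r_i − f(r_i)·(f′(r_i))^{-1} mod 11^{i+2}, with f′(x) = 2x. Iterate:
  r_0 = 2 (mod 11)
  r_1 = 2 (mod 121)
  r_2 = 2 (mod 1331)
  r_3 = 3995 (mod 14641)
Final: r_3 = 3995, and one checks f(r_3) ≡ 0 mod 11^4.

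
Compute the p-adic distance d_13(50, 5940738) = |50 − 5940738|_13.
d_13(50, 5940738) = 1/371293

Step 1 — x − y = 50 − 5940738 = -5940688. Step 2 — v_13(-5940688) = 5 (factor: -5940688 = −(13^5 · 16); the sign does not affect v_p). Step 3 — |x − y|_13 = 13^{-5} = 1/371293.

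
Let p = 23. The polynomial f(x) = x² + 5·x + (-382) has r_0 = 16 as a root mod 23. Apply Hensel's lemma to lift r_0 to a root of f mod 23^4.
r_3 = 107104 (mod 279841)

Hensel: r_{i+1} = r_i − f(r_i)·(f′(r_i))^{-1} mod 23^{i+2}, f′(x) = 2x + 5. Iterate:
  r_0 = 16 (mod 23)
  r_1 = 246 (mod 529)
  r_2 = 9768 (mod 12167)
  r_3 = 107104 (mod 279841)
Final: r = 107104 satisfies f(r) ≡ 0 mod 23^4.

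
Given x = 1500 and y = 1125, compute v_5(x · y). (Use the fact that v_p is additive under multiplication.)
v_5(1687500) = 6

v_p(x) = 3 (factor: 1500 = 5^3 · 12); v_p(y) = 3 (factor: 1125 = 5^3 · 9). Additivity: v_p(xy) = v_p(x) + v_p(y) = 3 + 3 = 6. (Direct check: xy = 1687500 = 5^6 · (108).)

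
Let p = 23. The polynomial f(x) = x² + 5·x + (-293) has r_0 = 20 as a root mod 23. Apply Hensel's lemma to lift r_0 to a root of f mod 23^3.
r_2 = 3930 (mod 12167)

Hensel: r_{i+1} = r_i − f(r_i)·(f′(r_i))^{-1} mod 23^{i+2}, f′(x) = 2x + 5. Iterate:
  r_0 = 20 (mod 23)
  r_1 = 227 (mod 529)
  r_2 = 3930 (mod 12167)
Final: r = 3930 satisfies f(r) ≡ 0 mod 23^3.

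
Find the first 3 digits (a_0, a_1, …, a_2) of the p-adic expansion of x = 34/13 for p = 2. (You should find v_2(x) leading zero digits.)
(a_0, …, a_2) = (0, 1, 0)

v_2(34/13) = 1, so a_0 = ... = a_0 = 0. Factor out: x = 2^1 · u with u = 17/13 a unit in ℤ_2. Expand u iteratively via a_{v+i} = u_i mod 2, u_{i+1} = (u_i − a_{v+i})/2:
  u_0 = 17/13;  a_1 = 1;  u_1 = (u_0 − 1)/2 = 2/13
  u_1 = 2/13;  a_2 = 0;  u_2 = (u_1 − 0)/2 = 1/13
Digits: (0, 1, 0).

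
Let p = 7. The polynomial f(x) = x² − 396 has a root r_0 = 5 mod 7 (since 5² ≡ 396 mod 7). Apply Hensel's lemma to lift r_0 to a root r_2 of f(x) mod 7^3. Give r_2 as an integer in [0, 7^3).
r_2 = 243 (mod 343)

Hensel's recurrence: r_{i+1} = r_i − f(r_i)·(f′(r_i))^{-1} mod 7^{i+2}, with f′(x) = 2x. Iterate:
  r_0 = 5 (mod 7)
  r_1 = 47 (mod 49)
  r_2 = 243 (mod 343)
Final: r_2 = 243, and one checks f(r_2) ≡ 0 mod 7^3.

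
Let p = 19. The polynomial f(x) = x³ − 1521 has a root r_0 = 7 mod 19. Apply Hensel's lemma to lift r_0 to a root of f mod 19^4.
r_3 = 62441 (mod 130321)

Hensel: r_{i+1} = r_i − f(r_i)/f′(r_i) mod 19^{i+2}, where f′(x) = 3x². Iterate:
  r_0 = 7 (mod 19)
  r_1 = 349 (mod 361)
  r_2 = 710 (mod 6859)
  r_3 = 62441 (mod 130321)
Final: r = 62441 with f(r) ≡ 0 mod 19^4.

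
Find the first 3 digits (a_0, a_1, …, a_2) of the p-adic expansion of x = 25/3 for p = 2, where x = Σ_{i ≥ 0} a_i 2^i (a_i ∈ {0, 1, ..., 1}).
(a_0, …, a_2) = (1, 1, 0)

v_2(25/3) = 0 (numerator and denominator both coprime to 2), so x ∈ ℤ_2^×. Compute digits iteratively via a_i = x_i mod 2, x_{i+1} = (x_i − a_i)/2, with x_0 = x:
  x_0 = 25/3;  a_0 = 1;  x_1 = (x_0 − 1)/2 = 11/3
  x_1 = 11/3;  a_1 = 1;  x_2 = (x_1 − 1)/2 = 4/3
  x_2 = 4/3;  a_2 = 0;  x_3 = (x_2 − 0)/2 = 2/3
Digits: (1, 1, 0).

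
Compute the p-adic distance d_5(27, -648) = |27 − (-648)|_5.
d_5(27, -648) = 1/25

Step 1 — x − y = 27 − (-648) = 675. Step 2 — v_5(675) = 2 (factor: 675 = (5^2 · 27); the sign does not affect v_p). Step 3 — |x − y|_5 = 5^{-2} = 1/25.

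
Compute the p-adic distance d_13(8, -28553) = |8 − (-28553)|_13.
d_13(8, -28553) = 1/28561

Step 1 — x − y = 8 − (-28553) = 28561. Step 2 — v_13(28561) = 4 (factor: 28561 = (13^4 · 1); the sign does not affect v_p). Step 3 — |x − y|_13 = 13^{-4} = 1/28561.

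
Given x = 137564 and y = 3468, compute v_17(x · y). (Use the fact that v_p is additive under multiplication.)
v_17(477071952) = 5

v_p(x) = 3 (factor: 137564 = 17^3 · 28); v_p(y) = 2 (factor: 3468 = 17^2 · 12). Additivity: v_p(xy) = v_p(x) + v_p(y) = 3 + 2 = 5. (Direct check: xy = 477071952 = 17^5 · (336).)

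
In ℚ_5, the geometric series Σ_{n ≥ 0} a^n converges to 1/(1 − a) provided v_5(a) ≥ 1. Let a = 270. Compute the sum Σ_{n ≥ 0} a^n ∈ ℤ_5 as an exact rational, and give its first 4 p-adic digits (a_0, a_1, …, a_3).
Σ a^n = 1/(1 − a) = -1/269;  first 4 digits = (1, 4, 1, 4)

v_5(a) = 1 ≥ 1, so the series converges in ℤ_5 to 1/(1 − a) = 1/(1 − 270) = -1/269. Expand this rational in ℤ_5: compute digits iteratively via d_i = x_i mod 5, x_{i+1} = (x_i − d_i)/5. The first 4 digits are (1, 4, 1, 4).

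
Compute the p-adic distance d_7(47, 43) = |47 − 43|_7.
d_7(47, 43) = 1

Step 1 — x − y = 47 − 43 = 4. Step 2 — v_7(4) = 0 (factor: 4 = (7^0 · 4); the sign does not affect v_p). Step 3 — |x − y|_7 = 7^{0} = 1.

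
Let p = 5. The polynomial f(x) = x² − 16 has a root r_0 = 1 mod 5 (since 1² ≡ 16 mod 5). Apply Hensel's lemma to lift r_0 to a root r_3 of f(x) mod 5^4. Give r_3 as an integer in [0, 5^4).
r_3 = 621 (mod 625)

Hensel's recurrence: r_{i+1} = r_i − f(r_i)·(f′(r_i))^{-1} mod 5^{i+2}, with f′(x) = 2x. Iterate:
  r_0 = 1 (mod 5)
  r_1 = 21 (mod 25)
  r_2 = 121 (mod 125)
  r_3 = 621 (mod 625)
Final: r_3 = 621, and one checks f(r_3) ≡ 0 mod 5^4.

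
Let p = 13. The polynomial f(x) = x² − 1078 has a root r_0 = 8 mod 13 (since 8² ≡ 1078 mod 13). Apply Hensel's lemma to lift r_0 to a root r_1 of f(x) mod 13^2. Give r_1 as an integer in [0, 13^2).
r_1 = 8 (mod 169)

Hensel's recurrence: r_{i+1} = r_i − f(r_i)·(f′(r_i))^{-1} mod 13^{i+2}, with f′(x) = 2x. Iterate:
  r_0 = 8 (mod 13)
  r_1 = 8 (mod 169)
Final: r_1 = 8, and one checks f(r_1) ≡ 0 mod 13^2.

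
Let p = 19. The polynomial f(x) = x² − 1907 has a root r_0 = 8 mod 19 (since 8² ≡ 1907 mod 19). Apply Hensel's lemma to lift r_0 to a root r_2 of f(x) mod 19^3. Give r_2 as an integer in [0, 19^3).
r_2 = 6734 (mod 6859)

Hensel's recurrence: r_{i+1} = r_i − f(r_i)·(f′(r_i))^{-1} mod 19^{i+2}, with f′(x) = 2x. Iterate:
  r_0 = 8 (mod 19)
  r_1 = 236 (mod 361)
  r_2 = 6734 (mod 6859)
Final: r_2 = 6734, and one checks f(r_2) ≡ 0 mod 19^3.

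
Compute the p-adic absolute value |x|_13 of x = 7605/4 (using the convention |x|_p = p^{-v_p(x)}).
|7605/4|_13 = 1/169

Step 1 — compute v_13(x) by factoring powers of 13 out of the numerator and denominator: v_13(7605/4) = 2. Step 2 — apply |x|_p = p^{-v_p(x)} = 13^{-2} = 1/169.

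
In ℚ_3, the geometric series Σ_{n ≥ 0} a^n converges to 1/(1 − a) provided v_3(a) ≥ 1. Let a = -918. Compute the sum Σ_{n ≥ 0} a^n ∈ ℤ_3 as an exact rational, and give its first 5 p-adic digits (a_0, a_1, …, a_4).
Σ a^n = 1/(1 − a) = 1/919;  first 5 digits = (1, 0, 0, 2, 0)

v_3(a) = 3 ≥ 1, so the series converges in ℤ_3 to 1/(1 − a) = 1/(1 − (-918)) = 1/919. Expand this rational in ℤ_3: compute digits iteratively via d_i = x_i mod 3, x_{i+1} = (x_i − d_i)/3. The first 5 digits are (1, 0, 0, 2, 0).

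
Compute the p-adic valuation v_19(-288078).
v_19(-288078) = 3

v_19(n) is the largest exponent k such that 19^k divides n. Factor out: -288078 = -19^3 · 42. (Sign doesn't affect v_p.) So v_19(-288078) = 3.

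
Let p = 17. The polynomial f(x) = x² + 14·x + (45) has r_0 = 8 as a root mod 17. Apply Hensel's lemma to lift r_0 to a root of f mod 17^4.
r_3 = 83512 (mod 83521)

Hensel: r_{i+1} = r_i − f(r_i)·(f′(r_i))^{-1} mod 17^{i+2}, f′(x) = 2x + 14. Iterate:
  r_0 = 8 (mod 17)
  r_1 = 280 (mod 289)
  r_2 = 4904 (mod 4913)
  r_3 = 83512 (mod 83521)
Final: r = 83512 satisfies f(r) ≡ 0 mod 17^4.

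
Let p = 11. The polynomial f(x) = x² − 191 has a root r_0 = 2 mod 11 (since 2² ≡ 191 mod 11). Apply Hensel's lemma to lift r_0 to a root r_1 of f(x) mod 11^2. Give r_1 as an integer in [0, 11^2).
r_1 = 79 (mod 121)

Hensel's recurrence: r_{i+1} = r_i − f(r_i)·(f′(r_i))^{-1} mod 11^{i+2}, with f′(x) = 2x. Iterate:
  r_0 = 2 (mod 11)
  r_1 = 79 (mod 121)
Final: r_1 = 79, and one checks f(r_1) ≡ 0 mod 11^2.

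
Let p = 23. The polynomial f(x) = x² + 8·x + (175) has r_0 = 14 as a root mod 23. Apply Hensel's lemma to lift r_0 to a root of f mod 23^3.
r_2 = 2866 (mod 12167)

Hensel: r_{i+1} = r_i − f(r_i)·(f′(r_i))^{-1} mod 23^{i+2}, f′(x) = 2x + 8. Iterate:
  r_0 = 14 (mod 23)
  r_1 = 221 (mod 529)
  r_2 = 2866 (mod 12167)
Final: r = 2866 satisfies f(r) ≡ 0 mod 23^3.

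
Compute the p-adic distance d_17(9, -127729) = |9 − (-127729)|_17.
d_17(9, -127729) = 1/4913

Step 1 — x − y = 9 − (-127729) = 127738. Step 2 — v_17(127738) = 3 (factor: 127738 = (17^3 · 26); the sign does not affect v_p). Step 3 — |x − y|_17 = 17^{-3} = 1/4913.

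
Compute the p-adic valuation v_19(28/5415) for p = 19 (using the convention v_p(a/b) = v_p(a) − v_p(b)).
v_19(28/5415) = -2

Factor powers of 19 from the numerator and denominator of the reduced fraction: 28 = 19^0 · 28 and 5415 = 19^2 · 15. Apply v_p(a/b) = v_p(a) − v_p(b): v_19(28/5415) = 0 − 2 = -2.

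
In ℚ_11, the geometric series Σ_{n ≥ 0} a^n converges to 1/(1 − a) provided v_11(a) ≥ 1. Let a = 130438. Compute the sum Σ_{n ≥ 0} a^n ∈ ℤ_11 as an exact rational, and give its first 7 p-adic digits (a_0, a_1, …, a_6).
Σ a^n = 1/(1 − a) = -1/130437;  first 7 digits = (1, 0, 0, 10, 8, 0, 1)

v_11(a) = 3 ≥ 1, so the series converges in ℤ_11 to 1/(1 − a) = 1/(1 − 130438) = -1/130437. Expand this rational in ℤ_11: compute digits iteratively via d_i = x_i mod 11, x_{i+1} = (x_i − d_i)/11. The first 7 digits are (1, 0, 0, 10, 8, 0, 1).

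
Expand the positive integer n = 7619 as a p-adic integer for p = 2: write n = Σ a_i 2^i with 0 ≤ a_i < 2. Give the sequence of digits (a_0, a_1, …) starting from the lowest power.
(a_0, a_1, …) = (1, 1, 0, 0, 0, 0, 1, 1, 1, 0, 1, 1, 1)

Repeated division by 2 gives the digits low-to-high: 7619 = 1 + 1·2^1 + 1·2^6 + 1·2^7 + 1·2^8 + 1·2^10 + 1·2^11 + 1·2^12. Digit sequence: (1, 1, 0, 0, 0, 0, 1, 1, 1, 0, 1, 1, 1).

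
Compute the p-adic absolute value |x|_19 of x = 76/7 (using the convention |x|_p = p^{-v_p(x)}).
|76/7|_19 = 1/19

Step 1 — compute v_19(x) by factoring powers of 19 out of the numerator and denominator: v_19(76/7) = 1. Step 2 — apply |x|_p = p^{-v_p(x)} = 19^{-1} = 1/19.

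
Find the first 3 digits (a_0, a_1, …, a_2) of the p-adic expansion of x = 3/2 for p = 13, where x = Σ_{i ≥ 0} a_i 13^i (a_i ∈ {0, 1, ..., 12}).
(a_0, …, a_2) = (8, 6, 6)

v_13(3/2) = 0 (numerator and denominator both coprime to 13), so x ∈ ℤ_13^×. Compute digits iteratively via a_i = x_i mod 13, x_{i+1} = (x_i − a_i)/13, with x_0 = x:
  x_0 = 3/2;  a_0 = 8;  x_1 = (x_0 − 8)/13 = -1/2
  x_1 = -1/2;  a_1 = 6;  x_2 = (x_1 − 6)/13 = -1/2
  x_2 = -1/2;  a_2 = 6;  x_3 = (x_2 − 6)/13 = -1/2
Digits: (8, 6, 6).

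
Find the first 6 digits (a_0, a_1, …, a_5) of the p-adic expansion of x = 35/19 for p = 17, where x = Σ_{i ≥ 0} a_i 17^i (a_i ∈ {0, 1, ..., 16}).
(a_0, …, a_5) = (9, 13, 1, 16, 8, 12)

v_17(35/19) = 0 (numerator and denominator both coprime to 17), so x ∈ ℤ_17^×. Compute digits iteratively via a_i = x_i mod 17, x_{i+1} = (x_i − a_i)/17, with x_0 = x:
  x_0 = 35/19;  a_0 = 9;  x_1 = (x_0 − 9)/17 = -8/19
  x_1 = -8/19;  a_1 = 13;  x_2 = (x_1 − 13)/17 = -15/19
  x_2 = -15/19;  a_2 = 1;  x_3 = (x_2 − 1)/17 = -2/19
  x_3 = -2/19;  a_3 = 16;  x_4 = (x_3 − 16)/17 = -18/19
  x_4 = -18/19;  a_4 = 8;  x_5 = (x_4 − 8)/17 = -10/19
  x_5 = -10/19;  a_5 = 12;  x_6 = (x_5 − 12)/17 = -14/19
Digits: (9, 13, 1, 16, 8, 12).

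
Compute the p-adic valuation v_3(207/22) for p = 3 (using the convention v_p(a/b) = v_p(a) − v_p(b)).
v_3(207/22) = 2

Factor powers of 3 from the numerator and denominator of the reduced fraction: 207 = 3^2 · 23 and 22 = 3^0 · 22. Apply v_p(a/b) = v_p(a) − v_p(b): v_3(207/22) = 2 − 0 = 2.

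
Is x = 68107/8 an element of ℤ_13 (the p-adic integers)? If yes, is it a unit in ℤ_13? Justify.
x ∈ ℤ_13 but not a unit; v_13(x) = 3 > 0

ℤ_13 = {x ∈ ℚ_13 : v_13(x) ≥ 0} and ℤ_13^× = {x ∈ ℤ_13 : v_13(x) = 0}. Here v_13(68107/8) = v_13(num) − v_13(den) = 3; compare against these criteria.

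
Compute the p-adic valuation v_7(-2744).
v_7(-2744) = 3

v_7(n) is the largest exponent k such that 7^k divides n. Factor out: -2744 = -7^3 · 8. (Sign doesn't affect v_p.) So v_7(-2744) = 3.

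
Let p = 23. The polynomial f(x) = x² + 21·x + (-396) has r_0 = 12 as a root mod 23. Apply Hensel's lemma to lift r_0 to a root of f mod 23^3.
r_2 = 12 (mod 12167)

Hensel: r_{i+1} = r_i − f(r_i)·(f′(r_i))^{-1} mod 23^{i+2}, f′(x) = 2x + 21. Iterate:
  r_0 = 12 (mod 23)
  r_1 = 12 (mod 529)
  r_2 = 12 (mod 12167)
Final: r = 12 satisfies f(r) ≡ 0 mod 23^3.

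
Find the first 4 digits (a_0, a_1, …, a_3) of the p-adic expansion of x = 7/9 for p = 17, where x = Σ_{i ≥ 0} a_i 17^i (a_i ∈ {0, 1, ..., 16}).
(a_0, …, a_3) = (14, 3, 13, 3)

v_17(7/9) = 0 (numerator and denominator both coprime to 17), so x ∈ ℤ_17^×. Compute digits iteratively via a_i = x_i mod 17, x_{i+1} = (x_i − a_i)/17, with x_0 = x:
  x_0 = 7/9;  a_0 = 14;  x_1 = (x_0 − 14)/17 = -7/9
  x_1 = -7/9;  a_1 = 3;  x_2 = (x_1 − 3)/17 = -2/9
  x_2 = -2/9;  a_2 = 13;  x_3 = (x_2 − 13)/17 = -7/9
  x_3 = -7/9;  a_3 = 3;  x_4 = (x_3 − 3)/17 = -2/9
Digits: (14, 3, 13, 3).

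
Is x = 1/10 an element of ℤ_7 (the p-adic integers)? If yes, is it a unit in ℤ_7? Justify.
x ∈ ℤ_7^× (unit); v_7(x) = 0

ℤ_7 = {x ∈ ℚ_7 : v_7(x) ≥ 0} and ℤ_7^× = {x ∈ ℤ_7 : v_7(x) = 0}. Here v_7(1/10) = v_7(num) − v_7(den) = 0; compare against these criteria.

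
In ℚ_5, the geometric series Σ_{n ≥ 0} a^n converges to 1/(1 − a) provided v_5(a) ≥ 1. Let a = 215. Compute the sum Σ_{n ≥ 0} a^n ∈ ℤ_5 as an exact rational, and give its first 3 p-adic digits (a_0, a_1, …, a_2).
Σ a^n = 1/(1 − a) = -1/214;  first 3 digits = (1, 3, 2)

v_5(a) = 1 ≥ 1, so the series converges in ℤ_5 to 1/(1 − a) = 1/(1 − 215) = -1/214. Expand this rational in ℤ_5: compute digits iteratively via d_i = x_i mod 5, x_{i+1} = (x_i − d_i)/5. The first 3 digits are (1, 3, 2).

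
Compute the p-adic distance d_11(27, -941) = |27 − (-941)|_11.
d_11(27, -941) = 1/121

Step 1 — x − y = 27 − (-941) = 968. Step 2 — v_11(968) = 2 (factor: 968 = (11^2 · 8); the sign does not affect v_p). Step 3 — |x − y|_11 = 11^{-2} = 1/121.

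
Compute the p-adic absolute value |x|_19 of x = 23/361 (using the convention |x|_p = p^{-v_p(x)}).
|23/361|_19 = 361

Step 1 — compute v_19(x) by factoring powers of 19 out of the numerator and denominator: v_19(23/361) = -2. Step 2 — apply |x|_p = p^{-v_p(x)} = 19^{2} = 361.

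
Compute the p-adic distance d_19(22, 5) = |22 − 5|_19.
d_19(22, 5) = 1

Step 1 — x − y = 22 − 5 = 17. Step 2 — v_19(17) = 0 (factor: 17 = (19^0 · 17); the sign does not affect v_p). Step 3 — |x − y|_19 = 19^{0} = 1.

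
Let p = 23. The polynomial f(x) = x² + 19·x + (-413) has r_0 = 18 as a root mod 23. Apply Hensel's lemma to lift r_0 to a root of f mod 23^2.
r_1 = 225 (mod 529)

Hensel: r_{i+1} = r_i − f(r_i)·(f′(r_i))^{-1} mod 23^{i+2}, f′(x) = 2x + 19. Iterate:
  r_0 = 18 (mod 23)
  r_1 = 225 (mod 529)
Final: r = 225 satisfies f(r) ≡ 0 mod 23^2.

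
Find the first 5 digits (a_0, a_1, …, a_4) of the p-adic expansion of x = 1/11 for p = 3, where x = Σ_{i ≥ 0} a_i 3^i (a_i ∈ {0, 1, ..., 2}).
(a_0, …, a_4) = (2, 1, 0, 2, 2)

v_3(1/11) = 0 (numerator and denominator both coprime to 3), so x ∈ ℤ_3^×. Compute digits iteratively via a_i = x_i mod 3, x_{i+1} = (x_i − a_i)/3, with x_0 = x:
  x_0 = 1/11;  a_0 = 2;  x_1 = (x_0 − 2)/3 = -7/11
  x_1 = -7/11;  a_1 = 1;  x_2 = (x_1 − 1)/3 = -6/11
  x_2 = -6/11;  a_2 = 0;  x_3 = (x_2 − 0)/3 = -2/11
  x_3 = -2/11;  a_3 = 2;  x_4 = (x_3 − 2)/3 = -8/11
  x_4 = -8/11;  a_4 = 2;  x_5 = (x_4 − 2)/3 = -10/11
Digits: (2, 1, 0, 2, 2).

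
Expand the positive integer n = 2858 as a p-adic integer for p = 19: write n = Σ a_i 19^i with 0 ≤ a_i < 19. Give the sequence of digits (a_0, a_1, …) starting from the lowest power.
(a_0, a_1, …) = (8, 17, 7)

Repeated division by 19 gives the digits low-to-high: 2858 = 8 + 17·19^1 + 7·19^2. Digit sequence: (8, 17, 7).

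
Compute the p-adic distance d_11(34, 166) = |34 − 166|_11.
d_11(34, 166) = 1/11

Step 1 — x − y = 34 − 166 = -132. Step 2 — v_11(-132) = 1 (factor: -132 = −(11^1 · 12); the sign does not affect v_p). Step 3 — |x − y|_11 = 11^{-1} = 1/11.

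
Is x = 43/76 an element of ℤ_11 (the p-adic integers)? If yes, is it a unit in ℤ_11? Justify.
x ∈ ℤ_11^× (unit); v_11(x) = 0

ℤ_11 = {x ∈ ℚ_11 : v_11(x) ≥ 0} and ℤ_11^× = {x ∈ ℤ_11 : v_11(x) = 0}. Here v_11(43/76) = v_11(num) − v_11(den) = 0; compare against these criteria.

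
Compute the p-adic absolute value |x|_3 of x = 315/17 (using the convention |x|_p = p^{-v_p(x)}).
|315/17|_3 = 1/9

Step 1 — compute v_3(x) by factoring powers of 3 out of the numerator and denominator: v_3(315/17) = 2. Step 2 — apply |x|_p = p^{-v_p(x)} = 3^{-2} = 1/9.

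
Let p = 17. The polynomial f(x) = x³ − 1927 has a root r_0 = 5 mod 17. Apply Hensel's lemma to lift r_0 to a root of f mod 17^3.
r_2 = 1212 (mod 4913)

Hensel: r_{i+1} = r_i − f(r_i)/f′(r_i) mod 17^{i+2}, where f′(x) = 3x². Iterate:
  r_0 = 5 (mod 17)
  r_1 = 56 (mod 289)
  r_2 = 1212 (mod 4913)
Final: r = 1212 with f(r) ≡ 0 mod 17^3.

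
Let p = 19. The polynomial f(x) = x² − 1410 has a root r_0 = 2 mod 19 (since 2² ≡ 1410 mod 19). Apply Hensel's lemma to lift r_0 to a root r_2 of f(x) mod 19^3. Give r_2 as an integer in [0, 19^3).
r_2 = 1617 (mod 6859)

Hensel's recurrence: r_{i+1} = r_i − f(r_i)·(f′(r_i))^{-1} mod 19^{i+2}, with f′(x) = 2x. Iterate:
  r_0 = 2 (mod 19)
  r_1 = 173 (mod 361)
  r_2 = 1617 (mod 6859)
Final: r_2 = 1617, and one checks f(r_2) ≡ 0 mod 19^3.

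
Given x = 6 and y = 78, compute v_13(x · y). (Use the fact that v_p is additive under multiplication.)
v_13(468) = 1

v_p(x) = 0 (factor: 6 = 13^0 · 6); v_p(y) = 1 (factor: 78 = 13^1 · 6). Additivity: v_p(xy) = v_p(x) + v_p(y) = 0 + 1 = 1. (Direct check: xy = 468 = 13^1 · (36).)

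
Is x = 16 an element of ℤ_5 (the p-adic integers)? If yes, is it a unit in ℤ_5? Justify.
x ∈ ℤ_5^× (unit); v_5(x) = 0

ℤ_5 = {x ∈ ℚ_5 : v_5(x) ≥ 0} and ℤ_5^× = {x ∈ ℤ_5 : v_5(x) = 0}. Here v_5(16) = v_5(num) − v_5(den) = 0; compare against these criteria.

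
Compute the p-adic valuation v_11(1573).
v_11(1573) = 2

v_11(n) is the largest exponent k such that 11^k divides n. Factor out: 1573 = 11^2 · 13. (Sign doesn't affect v_p.) So v_11(1573) = 2.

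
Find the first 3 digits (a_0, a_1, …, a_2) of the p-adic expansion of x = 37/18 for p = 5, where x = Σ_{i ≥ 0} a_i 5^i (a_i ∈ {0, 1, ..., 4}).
(a_0, …, a_2) = (4, 1, 0)

v_5(37/18) = 0 (numerator and denominator both coprime to 5), so x ∈ ℤ_5^×. Compute digits iteratively via a_i = x_i mod 5, x_{i+1} = (x_i − a_i)/5, with x_0 = x:
  x_0 = 37/18;  a_0 = 4;  x_1 = (x_0 − 4)/5 = -7/18
  x_1 = -7/18;  a_1 = 1;  x_2 = (x_1 − 1)/5 = -5/18
  x_2 = -5/18;  a_2 = 0;  x_3 = (x_2 − 0)/5 = -1/18
Digits: (4, 1, 0).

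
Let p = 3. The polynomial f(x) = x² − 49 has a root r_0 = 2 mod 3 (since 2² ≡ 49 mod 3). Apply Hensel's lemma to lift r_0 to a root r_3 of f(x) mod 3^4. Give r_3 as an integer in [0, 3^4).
r_3 = 74 (mod 81)

Hensel's recurrence: r_{i+1} = r_i − f(r_i)·(f′(r_i))^{-1} mod 3^{i+2}, with f′(x) = 2x. Iterate:
  r_0 = 2 (mod 3)
  r_1 = 2 (mod 9)
  r_2 = 20 (mod 27)
  r_3 = 74 (mod 81)
Final: r_3 = 74, and one checks f(r_3) ≡ 0 mod 3^4.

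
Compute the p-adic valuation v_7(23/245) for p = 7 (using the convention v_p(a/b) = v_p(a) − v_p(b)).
v_7(23/245) = -2

Factor powers of 7 from the numerator and denominator of the reduced fraction: 23 = 7^0 · 23 and 245 = 7^2 · 5. Apply v_p(a/b) = v_p(a) − v_p(b): v_7(23/245) = 0 − 2 = -2.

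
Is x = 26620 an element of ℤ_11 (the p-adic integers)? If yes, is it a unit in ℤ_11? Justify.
x ∈ ℤ_11 but not a unit; v_11(x) = 3 > 0

ℤ_11 = {x ∈ ℚ_11 : v_11(x) ≥ 0} and ℤ_11^× = {x ∈ ℤ_11 : v_11(x) = 0}. Here v_11(26620) = v_11(num) − v_11(den) = 3; compare against these criteria.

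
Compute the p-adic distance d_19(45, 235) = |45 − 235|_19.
d_19(45, 235) = 1/19

Step 1 — x − y = 45 − 235 = -190. Step 2 — v_19(-190) = 1 (factor: -190 = −(19^1 · 10); the sign does not affect v_p). Step 3 — |x − y|_19 = 19^{-1} = 1/19.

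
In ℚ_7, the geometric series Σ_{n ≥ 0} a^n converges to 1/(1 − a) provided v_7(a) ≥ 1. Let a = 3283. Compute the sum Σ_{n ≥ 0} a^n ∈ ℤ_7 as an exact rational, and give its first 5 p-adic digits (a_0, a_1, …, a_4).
Σ a^n = 1/(1 − a) = -1/3282;  first 5 digits = (1, 0, 4, 2, 3)

v_7(a) = 2 ≥ 1, so the series converges in ℤ_7 to 1/(1 − a) = 1/(1 − 3283) = -1/3282. Expand this rational in ℤ_7: compute digits iteratively via d_i = x_i mod 7, x_{i+1} = (x_i − d_i)/7. The first 5 digits are (1, 0, 4, 2, 3).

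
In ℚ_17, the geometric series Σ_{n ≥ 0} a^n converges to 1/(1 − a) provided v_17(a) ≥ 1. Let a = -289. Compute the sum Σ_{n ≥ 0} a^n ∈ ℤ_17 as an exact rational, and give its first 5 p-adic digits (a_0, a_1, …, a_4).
Σ a^n = 1/(1 − a) = 1/290;  first 5 digits = (1, 0, 16, 16, 0)

v_17(a) = 2 ≥ 1, so the series converges in ℤ_17 to 1/(1 − a) = 1/(1 − (-289)) = 1/290. Expand this rational in ℤ_17: compute digits iteratively via d_i = x_i mod 17, x_{i+1} = (x_i − d_i)/17. The first 5 digits are (1, 0, 16, 16, 0).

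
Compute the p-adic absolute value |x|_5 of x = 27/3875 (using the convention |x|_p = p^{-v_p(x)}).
|27/3875|_5 = 125

Step 1 — compute v_5(x) by factoring powers of 5 out of the numerator and denominator: v_5(27/3875) = -3. Step 2 — apply |x|_p = p^{-v_p(x)} = 5^{3} = 125.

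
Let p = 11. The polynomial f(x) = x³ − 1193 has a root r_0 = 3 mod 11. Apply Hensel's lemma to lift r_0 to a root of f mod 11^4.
r_3 = 8803 (mod 14641)

Hensel: r_{i+1} = r_i − f(r_i)/f′(r_i) mod 11^{i+2}, where f′(x) = 3x². Iterate:
  r_0 = 3 (mod 11)
  r_1 = 91 (mod 121)
  r_2 = 817 (mod 1331)
  r_3 = 8803 (mod 14641)
Final: r = 8803 with f(r) ≡ 0 mod 11^4.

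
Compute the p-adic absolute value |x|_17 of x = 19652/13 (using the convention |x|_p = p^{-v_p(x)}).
|19652/13|_17 = 1/4913

Step 1 — compute v_17(x) by factoring powers of 17 out of the numerator and denominator: v_17(19652/13) = 3. Step 2 — apply |x|_p = p^{-v_p(x)} = 17^{-3} = 1/4913.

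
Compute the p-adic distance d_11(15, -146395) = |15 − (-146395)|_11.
d_11(15, -146395) = 1/14641

Step 1 — x − y = 15 − (-146395) = 146410. Step 2 — v_11(146410) = 4 (factor: 146410 = (11^4 · 10); the sign does not affect v_p). Step 3 — |x − y|_11 = 11^{-4} = 1/14641.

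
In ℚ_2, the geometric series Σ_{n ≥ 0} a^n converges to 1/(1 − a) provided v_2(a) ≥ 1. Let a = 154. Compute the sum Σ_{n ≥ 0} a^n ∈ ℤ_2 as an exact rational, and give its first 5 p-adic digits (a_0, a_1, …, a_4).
Σ a^n = 1/(1 − a) = -1/153;  first 5 digits = (1, 1, 1, 0, 1)

v_2(a) = 1 ≥ 1, so the series converges in ℤ_2 to 1/(1 − a) = 1/(1 − 154) = -1/153. Expand this rational in ℤ_2: compute digits iteratively via d_i = x_i mod 2, x_{i+1} = (x_i − d_i)/2. The first 5 digits are (1, 1, 1, 0, 1).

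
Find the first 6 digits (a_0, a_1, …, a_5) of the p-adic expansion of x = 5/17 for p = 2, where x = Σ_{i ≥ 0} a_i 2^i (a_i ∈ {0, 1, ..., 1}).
(a_0, …, a_5) = (1, 0, 1, 0, 1, 1)

v_2(5/17) = 0 (numerator and denominator both coprime to 2), so x ∈ ℤ_2^×. Compute digits iteratively via a_i = x_i mod 2, x_{i+1} = (x_i − a_i)/2, with x_0 = x:
  x_0 = 5/17;  a_0 = 1;  x_1 = (x_0 − 1)/2 = -6/17
  x_1 = -6/17;  a_1 = 0;  x_2 = (x_1 − 0)/2 = -3/17
  x_2 = -3/17;  a_2 = 1;  x_3 = (x_2 − 1)/2 = -10/17
  x_3 = -10/17;  a_3 = 0;  x_4 = (x_3 − 0)/2 = -5/17
  x_4 = -5/17;  a_4 = 1;  x_5 = (x_4 − 1)/2 = -11/17
  x_5 = -11/17;  a_5 = 1;  x_6 = (x_5 − 1)/2 = -14/17
Digits: (1, 0, 1, 0, 1, 1).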